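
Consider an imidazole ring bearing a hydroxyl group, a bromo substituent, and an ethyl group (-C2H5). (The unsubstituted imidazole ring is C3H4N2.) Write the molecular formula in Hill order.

Atom tally by fragment:
  imidazole ring core → C:3 H:4 N:2
  (− 3 ring H displaced by substituents)
  + OH → O:1 H:1
  + Br → Br:1
  + C2H5 → C:2 H:5
Element totals:
  C: 5
  H: 7
  Br: 1
  N: 2
  O: 1

C5H7BrN2O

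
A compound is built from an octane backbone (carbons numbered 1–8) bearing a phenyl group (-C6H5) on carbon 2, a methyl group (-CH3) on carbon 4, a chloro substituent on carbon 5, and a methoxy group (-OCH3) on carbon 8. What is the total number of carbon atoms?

Atom tally by fragment:
  CH3 → C:1 H:3
  CH(C6H5) → C:7 H:6
  CH2 → C:1 H:2
  CH(CH3) → C:2 H:4
  CH(Cl) → C:1 H:1 Cl:1
  CH2 → C:1 H:2
  CH2 → C:1 H:2
  CH2OCH3 → C:2 H:5 O:1
Element totals:
  C: 16
  H: 25
  Cl: 1
  O: 1

16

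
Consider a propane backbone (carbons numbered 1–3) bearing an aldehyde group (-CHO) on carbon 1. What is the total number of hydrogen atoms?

8

Atom tally by fragment:
  OHCCH2 → C:2 H:3 O:1
  CH2 → C:1 H:2
  CH3 → C:1 H:3
Element totals:
  C: 4
  H: 8
  O: 1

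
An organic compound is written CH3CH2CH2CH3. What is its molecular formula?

Element totals:
  C: 4
  H: 10

C4H10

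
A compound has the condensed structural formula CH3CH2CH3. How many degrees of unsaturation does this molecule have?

Atom tally by fragment:
  CH3 → C:1 H:3
  CH2 → C:1 H:2
  CH3 → C:1 H:3
Element totals:
  C: 3
  H: 8
Molecular formula: C3H8.
DoU = (2C + 2 + N − H − X) / 2 = (2·3 + 2 + 0 − 8 − 0) / 2 = 0.

0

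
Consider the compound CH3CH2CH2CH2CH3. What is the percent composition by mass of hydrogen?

16.76%

Element totals:
  C: 5
  H: 12
Molecular formula: C5H12.
Molar mass = 72.151 g/mol.
Mass from H: 12 × 1.008 = 12.096 g/mol.
%H = 12.096 / 72.151 × 100 = 16.76%.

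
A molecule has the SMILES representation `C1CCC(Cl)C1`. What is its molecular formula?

C5H9Cl

Atom tally by fragment:
  cyclopentane ring core → C:5 H:10
  (− 1 ring H displaced by substituents)
  + Cl → Cl:1
Element totals:
  C: 5
  H: 9
  Cl: 1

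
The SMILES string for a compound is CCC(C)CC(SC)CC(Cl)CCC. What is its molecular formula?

C12H25ClS

Atom tally by fragment:
  CH3 → C:1 H:3
  CH2 → C:1 H:2
  CH(CH3) → C:2 H:4
  CH2 → C:1 H:2
  CH(SCH3) → C:2 H:4 S:1
  CH2 → C:1 H:2
  CH(Cl) → C:1 H:1 Cl:1
  CH2 → C:1 H:2
  CH2 → C:1 H:2
  CH3 → C:1 H:3
Element totals:
  C: 12
  H: 25
  Cl: 1
  S: 1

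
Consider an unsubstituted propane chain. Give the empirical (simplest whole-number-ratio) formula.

C3H8

Atom tally by fragment:
  CH3 → C:1 H:3
  CH2 → C:1 H:2
  CH3 → C:1 H:3
Element totals:
  C: 3
  H: 8
Molecular formula: C3H8.
gcd of subscripts (3, 8) = 1, so the empirical formula equals the molecular formula.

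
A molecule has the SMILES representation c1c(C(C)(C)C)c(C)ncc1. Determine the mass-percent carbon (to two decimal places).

80.48%

Atom tally by fragment:
  pyridine ring core → C:5 H:5 N:1
  (− 2 ring H displaced by substituents)
  + C(CH3)3 → C:4 H:9
  + CH3 → C:1 H:3
Element totals:
  C: 10
  H: 15
  N: 1
Molecular formula: C10H15N.
Molar mass = 149.237 g/mol.
Mass from C: 10 × 12.011 = 120.110 g/mol.
%C = 120.110 / 149.237 × 100 = 80.48%.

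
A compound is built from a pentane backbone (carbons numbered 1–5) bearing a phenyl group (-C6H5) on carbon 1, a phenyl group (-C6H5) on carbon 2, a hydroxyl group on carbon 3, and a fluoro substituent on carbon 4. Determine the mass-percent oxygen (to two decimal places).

6.19%

Atom tally by fragment:
  C6H5CH2 → C:7 H:7
  CH(C6H5) → C:7 H:6
  CH(OH) → C:1 H:2 O:1
  CH(F) → C:1 H:1 F:1
  CH3 → C:1 H:3
Element totals:
  C: 17
  H: 19
  F: 1
  O: 1
Molecular formula: C17H19FO.
Molar mass = 258.336 g/mol.
Mass from O: 1 × 15.999 = 15.999 g/mol.
%O = 15.999 / 258.336 × 100 = 6.19%.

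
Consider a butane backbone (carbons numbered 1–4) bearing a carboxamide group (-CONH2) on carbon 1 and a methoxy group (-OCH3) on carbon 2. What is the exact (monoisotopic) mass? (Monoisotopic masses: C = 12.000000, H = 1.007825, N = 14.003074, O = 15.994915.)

131.0946

Atom tally by fragment:
  H2NOCCH2 → C:2 H:4 O:1 N:1
  CH(OCH3) → C:2 H:4 O:1
  CH2 → C:1 H:2
  CH3 → C:1 H:3
Element totals:
  C: 6
  H: 13
  N: 1
  O: 2
Molecular formula: C6H13NO2.
  M = 6(12.0) + 13(1.007825) + 14.003074 + 2(15.994915)
    = 72.000000 + 13.101725 + 14.003074 + 31.989830 = 131.094629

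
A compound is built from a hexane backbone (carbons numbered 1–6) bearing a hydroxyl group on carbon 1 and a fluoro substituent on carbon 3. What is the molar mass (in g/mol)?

Atom tally by fragment:
  HOCH2 → C:1 H:3 O:1
  CH2 → C:1 H:2
  CH(F) → C:1 H:1 F:1
  CH2 → C:1 H:2
  CH2 → C:1 H:2
  CH3 → C:1 H:3
Element totals:
  C: 6
  H: 13
  F: 1
  O: 1
Molecular formula: C6H13FO.
  M = 6(12.011) + 13(1.008) + 18.998 + 15.999
    = 72.066 + 13.104 + 18.998 + 15.999 = 120.167

120.17 g/mol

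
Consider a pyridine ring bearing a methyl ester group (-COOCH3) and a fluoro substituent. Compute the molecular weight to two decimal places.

Atom tally by fragment:
  pyridine ring core → C:5 H:5 N:1
  (− 2 ring H displaced by substituents)
  + COOCH3 → C:2 H:3 O:2
  + F → F:1
Element totals:
  C: 7
  H: 6
  F: 1
  N: 1
  O: 2
Molecular formula: C7H6FNO2.
  M = 7(12.011) + 6(1.008) + 18.998 + 14.007 + 2(15.999)
    = 84.077 + 6.048 + 18.998 + 14.007 + 31.998 = 155.128

155.13 g/mol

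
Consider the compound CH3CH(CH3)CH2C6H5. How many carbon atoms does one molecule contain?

10

Atom tally by fragment:
  CH3 → C:1 H:3
  CH(CH3) → C:2 H:4
  CH2C6H5 → C:7 H:7
Element totals:
  C: 10
  H: 14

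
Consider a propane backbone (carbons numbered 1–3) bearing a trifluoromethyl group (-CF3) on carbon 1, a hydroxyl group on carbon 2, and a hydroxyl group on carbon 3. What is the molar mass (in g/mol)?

144.09 g/mol

Atom tally by fragment:
  F3CCH2 → C:2 H:2 F:3
  CH(OH) → C:1 H:2 O:1
  CH2OH → C:1 H:3 O:1
Element totals:
  C: 4
  H: 7
  F: 3
  O: 2
Molecular formula: C4H7F3O2.
  M = 4(12.011) + 7(1.008) + 3(18.998) + 2(15.999)
    = 48.044 + 7.056 + 56.994 + 31.998 = 144.092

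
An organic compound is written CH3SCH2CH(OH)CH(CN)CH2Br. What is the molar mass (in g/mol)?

Element totals:
  C: 6
  H: 10
  Br: 1
  N: 1
  O: 1
  S: 1
Molecular formula: C6H10BrNOS.
  M = 6(12.011) + 10(1.008) + 79.904 + 14.007 + 15.999 + 32.06
    = 72.066 + 10.080 + 79.904 + 14.007 + 15.999 + 32.060 = 224.116

224.12 g/mol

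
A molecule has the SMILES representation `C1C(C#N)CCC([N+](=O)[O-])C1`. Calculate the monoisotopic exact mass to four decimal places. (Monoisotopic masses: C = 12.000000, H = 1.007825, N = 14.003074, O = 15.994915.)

Atom tally by fragment:
  cyclohexane ring core → C:6 H:12
  (− 2 ring H displaced by substituents)
  + CN → C:1 N:1
  + NO2 → N:1 O:2
Element totals:
  C: 7
  H: 10
  N: 2
  O: 2
Molecular formula: C7H10N2O2.
  M = 7(12.0) + 10(1.007825) + 2(14.003074) + 2(15.994915)
    = 84.000000 + 10.078250 + 28.006148 + 31.989830 = 154.074228

154.0742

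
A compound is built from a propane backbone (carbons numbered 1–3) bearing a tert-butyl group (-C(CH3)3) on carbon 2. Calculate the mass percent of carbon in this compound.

83.90%

Atom tally by fragment:
  CH3 → C:1 H:3
  CH(C(CH3)3) → C:5 H:10
  CH3 → C:1 H:3
Element totals:
  C: 7
  H: 16
Molecular formula: C7H16.
Molar mass = 100.205 g/mol.
Mass from C: 7 × 12.011 = 84.077 g/mol.
%C = 84.077 / 100.205 × 100 = 83.90%.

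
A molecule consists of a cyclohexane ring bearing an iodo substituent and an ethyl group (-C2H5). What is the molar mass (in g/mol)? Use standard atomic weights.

238.11 g/mol

Atom tally by fragment:
  cyclohexane ring core → C:6 H:12
  (− 2 ring H displaced by substituents)
  + I → I:1
  + C2H5 → C:2 H:5
Element totals:
  C: 8
  H: 15
  I: 1
Molecular formula: C8H15I.
  M = 8(12.011) + 15(1.008) + 126.904
    = 96.088 + 15.120 + 126.904 = 238.112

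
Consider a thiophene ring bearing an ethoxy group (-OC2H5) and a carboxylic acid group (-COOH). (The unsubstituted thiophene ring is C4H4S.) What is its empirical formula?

C7H8O3S

Atom tally by fragment:
  thiophene ring core → C:4 H:4 S:1
  (− 2 ring H displaced by substituents)
  + OC2H5 → C:2 H:5 O:1
  + COOH → C:1 H:1 O:2
Element totals:
  C: 7
  H: 8
  O: 3
  S: 1
Molecular formula: C7H8O3S.
gcd of subscripts (7, 8, 3, 1) = 1, so the empirical formula equals the molecular formula.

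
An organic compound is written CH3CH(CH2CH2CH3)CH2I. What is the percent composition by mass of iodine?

59.84%

Atom tally by fragment:
  CH3 → C:1 H:3
  CH(CH2CH2CH3) → C:4 H:8
  CH2I → C:1 H:2 I:1
Element totals:
  C: 6
  H: 13
  I: 1
Molecular formula: C6H13I.
Molar mass = 212.074 g/mol.
Mass from I: 1 × 126.904 = 126.904 g/mol.
%I = 126.904 / 212.074 × 100 = 59.84%.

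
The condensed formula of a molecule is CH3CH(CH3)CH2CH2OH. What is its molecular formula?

C5H12O

Element totals:
  C: 5
  H: 12
  O: 1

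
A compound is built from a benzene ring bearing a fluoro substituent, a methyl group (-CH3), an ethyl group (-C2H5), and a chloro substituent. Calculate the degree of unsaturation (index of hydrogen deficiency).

Atom tally by fragment:
  benzene ring core → C:6 H:6
  (− 4 ring H displaced by substituents)
  + F → F:1
  + CH3 → C:1 H:3
  + C2H5 → C:2 H:5
  + Cl → Cl:1
Element totals:
  C: 9
  H: 10
  Cl: 1
  F: 1
Molecular formula: C9H10ClF.
DoU = (2C + 2 + N − H − X) / 2 = (2·9 + 2 + 0 − 10 − 2) / 2 = 4.

4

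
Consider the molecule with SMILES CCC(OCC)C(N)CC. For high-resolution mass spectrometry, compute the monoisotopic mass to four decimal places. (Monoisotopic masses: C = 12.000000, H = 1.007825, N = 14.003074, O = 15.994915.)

Atom tally by fragment:
  CH3 → C:1 H:3
  CH2 → C:1 H:2
  CH(OC2H5) → C:3 H:6 O:1
  CH(NH2) → C:1 H:3 N:1
  CH2 → C:1 H:2
  CH3 → C:1 H:3
Element totals:
  C: 8
  H: 19
  N: 1
  O: 1
Molecular formula: C8H19NO.
  M = 8(12.0) + 19(1.007825) + 14.003074 + 15.994915
    = 96.000000 + 19.148675 + 14.003074 + 15.994915 = 145.146664

145.1467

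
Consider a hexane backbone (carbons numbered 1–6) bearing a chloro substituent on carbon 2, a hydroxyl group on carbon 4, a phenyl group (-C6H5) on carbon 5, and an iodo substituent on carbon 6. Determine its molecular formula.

Atom tally by fragment:
  CH3 → C:1 H:3
  CH(Cl) → C:1 H:1 Cl:1
  CH2 → C:1 H:2
  CH(OH) → C:1 H:2 O:1
  CH(C6H5) → C:7 H:6
  CH2I → C:1 H:2 I:1
Element totals:
  C: 12
  H: 16
  Cl: 1
  I: 1
  O: 1

C12H16ClIO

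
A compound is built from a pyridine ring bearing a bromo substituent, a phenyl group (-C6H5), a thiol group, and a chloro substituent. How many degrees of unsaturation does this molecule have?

8

Atom tally by fragment:
  pyridine ring core → C:5 H:5 N:1
  (− 4 ring H displaced by substituents)
  + Br → Br:1
  + C6H5 → C:6 H:5
  + SH → S:1 H:1
  + Cl → Cl:1
Element totals:
  C: 11
  H: 7
  Br: 1
  Cl: 1
  N: 1
  S: 1
Molecular formula: C11H7BrClNS.
DoU = (2C + 2 + N − H − X) / 2 = (2·11 + 2 + 1 − 7 − 2) / 2 = 8.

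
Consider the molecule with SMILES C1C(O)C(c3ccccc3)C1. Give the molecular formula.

C10H12O

Atom tally by fragment:
  cyclobutane ring core → C:4 H:8
  (− 2 ring H displaced by substituents)
  + OH → O:1 H:1
  + C6H5 → C:6 H:5
Element totals:
  C: 10
  H: 12
  O: 1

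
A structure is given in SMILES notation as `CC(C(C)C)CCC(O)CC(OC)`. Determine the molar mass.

188.31 g/mol

Atom tally by fragment:
  CH3 → C:1 H:3
  CH(CH(CH3)2) → C:4 H:8
  CH2 → C:1 H:2
  CH2 → C:1 H:2
  CH(OH) → C:1 H:2 O:1
  CH2 → C:1 H:2
  CH2OCH3 → C:2 H:5 O:1
Element totals:
  C: 11
  H: 24
  O: 2
Molecular formula: C11H24O2.
  M = 11(12.011) + 24(1.008) + 2(15.999)
    = 132.121 + 24.192 + 31.998 = 188.311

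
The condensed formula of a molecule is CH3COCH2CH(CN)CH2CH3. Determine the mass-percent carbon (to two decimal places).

67.17%

Atom tally by fragment:
  CH3COCH2 → C:3 H:5 O:1
  CH(CN) → C:2 H:1 N:1
  CH2 → C:1 H:2
  CH3 → C:1 H:3
Element totals:
  C: 7
  H: 11
  N: 1
  O: 1
Molecular formula: C7H11NO.
Molar mass = 125.171 g/mol.
Mass from C: 7 × 12.011 = 84.077 g/mol.
%C = 84.077 / 125.171 × 100 = 67.17%.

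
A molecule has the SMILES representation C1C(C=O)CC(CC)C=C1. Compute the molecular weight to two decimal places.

Atom tally by fragment:
  cyclohexene ring core → C:6 H:10
  (− 2 ring H displaced by substituents)
  + CHO → C:1 H:1 O:1
  + C2H5 → C:2 H:5
Element totals:
  C: 9
  H: 14
  O: 1
Molecular formula: C9H14O.
  M = 9(12.011) + 14(1.008) + 15.999
    = 108.099 + 14.112 + 15.999 = 138.210

138.21 g/mol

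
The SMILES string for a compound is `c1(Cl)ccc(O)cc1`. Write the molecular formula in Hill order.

Atom tally by fragment:
  benzene ring core → C:6 H:6
  (− 2 ring H displaced by substituents)
  + Cl → Cl:1
  + OH → O:1 H:1
Element totals:
  C: 6
  H: 5
  Cl: 1
  O: 1

C6H5ClO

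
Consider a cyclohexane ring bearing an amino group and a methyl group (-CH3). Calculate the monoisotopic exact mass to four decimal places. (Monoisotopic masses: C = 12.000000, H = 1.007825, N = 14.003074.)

113.1204

Atom tally by fragment:
  cyclohexane ring core → C:6 H:12
  (− 2 ring H displaced by substituents)
  + NH2 → N:1 H:2
  + CH3 → C:1 H:3
Element totals:
  C: 7
  H: 15
  N: 1
Molecular formula: C7H15N.
  M = 7(12.0) + 15(1.007825) + 14.003074
    = 84.000000 + 15.117375 + 14.003074 = 113.120449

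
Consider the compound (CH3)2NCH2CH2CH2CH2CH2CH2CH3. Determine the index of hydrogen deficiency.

0

Atom tally by fragment:
  (CH3)2NCH2 → C:3 H:8 N:1
  CH2 → C:1 H:2
  CH2 → C:1 H:2
  CH2 → C:1 H:2
  CH2 → C:1 H:2
  CH2 → C:1 H:2
  CH3 → C:1 H:3
Element totals:
  C: 9
  H: 21
  N: 1
Molecular formula: C9H21N.
DoU = (2C + 2 + N − H − X) / 2 = (2·9 + 2 + 1 − 21 − 0) / 2 = 0.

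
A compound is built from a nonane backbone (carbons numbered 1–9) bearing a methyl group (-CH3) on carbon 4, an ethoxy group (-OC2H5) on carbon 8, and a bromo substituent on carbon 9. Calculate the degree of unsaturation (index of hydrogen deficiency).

0

Atom tally by fragment:
  CH3 → C:1 H:3
  CH2 → C:1 H:2
  CH2 → C:1 H:2
  CH(CH3) → C:2 H:4
  CH2 → C:1 H:2
  CH2 → C:1 H:2
  CH2 → C:1 H:2
  CH(OC2H5) → C:3 H:6 O:1
  CH2Br → C:1 H:2 Br:1
Element totals:
  C: 12
  H: 25
  Br: 1
  O: 1
Molecular formula: C12H25BrO.
DoU = (2C + 2 + N − H − X) / 2 = (2·12 + 2 + 0 − 25 − 1) / 2 = 0.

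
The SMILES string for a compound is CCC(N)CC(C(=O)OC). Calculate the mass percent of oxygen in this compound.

22.04%

Atom tally by fragment:
  CH3 → C:1 H:3
  CH2 → C:1 H:2
  CH(NH2) → C:1 H:3 N:1
  CH2 → C:1 H:2
  CH2COOCH3 → C:3 H:5 O:2
Element totals:
  C: 7
  H: 15
  N: 1
  O: 2
Molecular formula: C7H15NO2.
Molar mass = 145.202 g/mol.
Mass from O: 2 × 15.999 = 31.998 g/mol.
%O = 31.998 / 145.202 × 100 = 22.04%.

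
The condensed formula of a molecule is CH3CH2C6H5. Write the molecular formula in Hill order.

Atom tally by fragment:
  CH3 → C:1 H:3
  CH2C6H5 → C:7 H:7
Element totals:
  C: 8
  H: 10

C8H10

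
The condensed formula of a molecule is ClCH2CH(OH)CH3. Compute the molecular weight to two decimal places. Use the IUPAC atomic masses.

94.54 g/mol

Element totals:
  C: 3
  H: 7
  Cl: 1
  O: 1
Molecular formula: C3H7ClO.
  M = 3(12.011) + 7(1.008) + 35.45 + 15.999
    = 36.033 + 7.056 + 35.450 + 15.999 = 94.538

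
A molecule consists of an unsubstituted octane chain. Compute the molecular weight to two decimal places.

114.23 g/mol

Atom tally by fragment:
  CH3 → C:1 H:3
  CH2 → C:1 H:2
  CH2 → C:1 H:2
  CH2 → C:1 H:2
  CH2 → C:1 H:2
  CH2 → C:1 H:2
  CH2 → C:1 H:2
  CH3 → C:1 H:3
Element totals:
  C: 8
  H: 18
Molecular formula: C8H18.
  M = 8(12.011) + 18(1.008)
    = 96.088 + 18.144 = 114.232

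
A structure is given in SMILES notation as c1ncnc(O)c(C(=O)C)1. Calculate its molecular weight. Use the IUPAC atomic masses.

138.13 g/mol

Atom tally by fragment:
  pyrimidine ring core → C:4 H:4 N:2
  (− 2 ring H displaced by substituents)
  + OH → O:1 H:1
  + COCH3 → C:2 H:3 O:1
Element totals:
  C: 6
  H: 6
  N: 2
  O: 2
Molecular formula: C6H6N2O2.
  M = 6(12.011) + 6(1.008) + 2(14.007) + 2(15.999)
    = 72.066 + 6.048 + 28.014 + 31.998 = 138.126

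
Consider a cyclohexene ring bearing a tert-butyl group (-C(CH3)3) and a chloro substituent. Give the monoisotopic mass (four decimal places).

Atom tally by fragment:
  cyclohexene ring core → C:6 H:10
  (− 2 ring H displaced by substituents)
  + C(CH3)3 → C:4 H:9
  + Cl → Cl:1
Element totals:
  C: 10
  H: 17
  Cl: 1
Molecular formula: C10H17Cl.
  M = 10(12.0) + 17(1.007825) + 34.968853
    = 120.000000 + 17.133025 + 34.968853 = 172.101878

172.1019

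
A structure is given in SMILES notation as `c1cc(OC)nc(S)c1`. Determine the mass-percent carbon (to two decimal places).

Atom tally by fragment:
  pyridine ring core → C:5 H:5 N:1
  (− 2 ring H displaced by substituents)
  + OCH3 → C:1 H:3 O:1
  + SH → S:1 H:1
Element totals:
  C: 6
  H: 7
  N: 1
  O: 1
  S: 1
Molecular formula: C6H7NOS.
Molar mass = 141.188 g/mol.
Mass from C: 6 × 12.011 = 72.066 g/mol.
%C = 72.066 / 141.188 × 100 = 51.04%.

51.04%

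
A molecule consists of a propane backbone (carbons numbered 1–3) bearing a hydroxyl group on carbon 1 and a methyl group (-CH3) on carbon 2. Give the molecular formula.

C4H10O

Atom tally by fragment:
  HOCH2 → C:1 H:3 O:1
  CH(CH3) → C:2 H:4
  CH3 → C:1 H:3
Element totals:
  C: 4
  H: 10
  O: 1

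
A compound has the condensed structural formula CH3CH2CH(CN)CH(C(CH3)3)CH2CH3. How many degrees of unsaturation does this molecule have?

2

Element totals:
  C: 11
  H: 21
  N: 1
Molecular formula: C11H21N.
DoU = (2C + 2 + N − H − X) / 2 = (2·11 + 2 + 1 − 21 − 0) / 2 = 2.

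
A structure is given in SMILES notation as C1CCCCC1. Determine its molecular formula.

Atom tally by fragment:
  cyclohexane ring core → C:6 H:12
Element totals:
  C: 6
  H: 12

C6H12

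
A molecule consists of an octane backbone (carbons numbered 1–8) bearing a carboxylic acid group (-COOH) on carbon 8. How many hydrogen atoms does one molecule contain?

Atom tally by fragment:
  CH3 → C:1 H:3
  CH2 → C:1 H:2
  CH2 → C:1 H:2
  CH2 → C:1 H:2
  CH2 → C:1 H:2
  CH2 → C:1 H:2
  CH2 → C:1 H:2
  CH2COOH → C:2 H:3 O:2
Element totals:
  C: 9
  H: 18
  O: 2

18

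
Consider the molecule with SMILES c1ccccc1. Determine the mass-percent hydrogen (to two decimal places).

7.74%

Atom tally by fragment:
  benzene ring core → C:6 H:6
Element totals:
  C: 6
  H: 6
Molecular formula: C6H6.
Molar mass = 78.114 g/mol.
Mass from H: 6 × 1.008 = 6.048 g/mol.
%H = 6.048 / 78.114 × 100 = 7.74%.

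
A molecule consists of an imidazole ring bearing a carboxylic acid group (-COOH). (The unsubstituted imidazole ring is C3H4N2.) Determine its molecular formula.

C4H4N2O2

Atom tally by fragment:
  imidazole ring core → C:3 H:4 N:2
  (− 1 ring H displaced by substituents)
  + COOH → C:1 H:1 O:2
Element totals:
  C: 4
  H: 4
  N: 2
  O: 2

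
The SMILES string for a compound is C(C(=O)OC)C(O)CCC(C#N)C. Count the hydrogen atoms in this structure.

Atom tally by fragment:
  CH3OOCCH2 → C:3 H:5 O:2
  CH(OH) → C:1 H:2 O:1
  CH2 → C:1 H:2
  CH2 → C:1 H:2
  CH(CN) → C:2 H:1 N:1
  CH3 → C:1 H:3
Element totals:
  C: 9
  H: 15
  N: 1
  O: 3

15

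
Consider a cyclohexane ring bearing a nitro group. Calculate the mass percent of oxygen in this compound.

Atom tally by fragment:
  cyclohexane ring core → C:6 H:12
  (− 1 ring H displaced by substituents)
  + NO2 → N:1 O:2
Element totals:
  C: 6
  H: 11
  N: 1
  O: 2
Molecular formula: C6H11NO2.
Molar mass = 129.159 g/mol.
Mass from O: 2 × 15.999 = 31.998 g/mol.
%O = 31.998 / 129.159 × 100 = 24.77%.

24.77%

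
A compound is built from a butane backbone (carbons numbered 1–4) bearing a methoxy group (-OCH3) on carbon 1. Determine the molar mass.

88.15 g/mol

Atom tally by fragment:
  CH3OCH2 → C:2 H:5 O:1
  CH2 → C:1 H:2
  CH2 → C:1 H:2
  CH3 → C:1 H:3
Element totals:
  C: 5
  H: 12
  O: 1
Molecular formula: C5H12O.
  M = 5(12.011) + 12(1.008) + 15.999
    = 60.055 + 12.096 + 15.999 = 88.150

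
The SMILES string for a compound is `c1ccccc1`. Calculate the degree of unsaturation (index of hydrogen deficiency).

4

Atom tally by fragment:
  benzene ring core → C:6 H:6
Element totals:
  C: 6
  H: 6
Molecular formula: C6H6.
DoU = (2C + 2 + N − H − X) / 2 = (2·6 + 2 + 0 − 6 − 0) / 2 = 4.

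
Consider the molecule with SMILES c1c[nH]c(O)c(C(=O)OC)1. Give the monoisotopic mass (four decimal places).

141.0426

Atom tally by fragment:
  pyrrole ring core → C:4 H:5 N:1
  (− 2 ring H displaced by substituents)
  + OH → O:1 H:1
  + COOCH3 → C:2 H:3 O:2
Element totals:
  C: 6
  H: 7
  N: 1
  O: 3
Molecular formula: C6H7NO3.
  M = 6(12.0) + 7(1.007825) + 14.003074 + 3(15.994915)
    = 72.000000 + 7.054775 + 14.003074 + 47.984745 = 141.042594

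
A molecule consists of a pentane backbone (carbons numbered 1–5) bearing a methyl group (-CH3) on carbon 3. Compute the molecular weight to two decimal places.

Atom tally by fragment:
  CH3 → C:1 H:3
  CH2 → C:1 H:2
  CH(CH3) → C:2 H:4
  CH2 → C:1 H:2
  CH3 → C:1 H:3
Element totals:
  C: 6
  H: 14
Molecular formula: C6H14.
  M = 6(12.011) + 14(1.008)
    = 72.066 + 14.112 = 86.178

86.18 g/mol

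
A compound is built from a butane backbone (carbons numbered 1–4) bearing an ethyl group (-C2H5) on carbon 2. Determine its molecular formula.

Atom tally by fragment:
  CH3 → C:1 H:3
  CH(C2H5) → C:3 H:6
  CH2 → C:1 H:2
  CH3 → C:1 H:3
Element totals:
  C: 6
  H: 14

C6H14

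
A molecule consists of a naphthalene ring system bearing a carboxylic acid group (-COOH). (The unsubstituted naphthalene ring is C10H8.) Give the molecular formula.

Atom tally by fragment:
  naphthalene ring system core → C:10 H:8
  (− 1 ring H displaced by substituents)
  + COOH → C:1 H:1 O:2
Element totals:
  C: 11
  H: 8
  O: 2

C11H8O2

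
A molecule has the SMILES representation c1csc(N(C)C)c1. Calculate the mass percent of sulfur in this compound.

Atom tally by fragment:
  thiophene ring core → C:4 H:4 S:1
  (− 1 ring H displaced by substituents)
  + N(CH3)2 → N:1 C:2 H:6
Element totals:
  C: 6
  H: 9
  N: 1
  S: 1
Molecular formula: C6H9NS.
Molar mass = 127.205 g/mol.
Mass from S: 1 × 32.06 = 32.060 g/mol.
%S = 32.060 / 127.205 × 100 = 25.20%.

25.20%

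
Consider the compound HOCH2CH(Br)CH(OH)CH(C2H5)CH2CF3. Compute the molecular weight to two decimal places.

279.10 g/mol

Element totals:
  C: 8
  H: 14
  Br: 1
  F: 3
  O: 2
Molecular formula: C8H14BrF3O2.
  M = 8(12.011) + 14(1.008) + 79.904 + 3(18.998) + 2(15.999)
    = 96.088 + 14.112 + 79.904 + 56.994 + 31.998 = 279.096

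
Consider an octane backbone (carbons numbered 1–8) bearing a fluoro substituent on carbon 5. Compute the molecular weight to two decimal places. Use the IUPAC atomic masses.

132.22 g/mol

Atom tally by fragment:
  CH3 → C:1 H:3
  CH2 → C:1 H:2
  CH2 → C:1 H:2
  CH2 → C:1 H:2
  CH(F) → C:1 H:1 F:1
  CH2 → C:1 H:2
  CH2 → C:1 H:2
  CH3 → C:1 H:3
Element totals:
  C: 8
  H: 17
  F: 1
Molecular formula: C8H17F.
  M = 8(12.011) + 17(1.008) + 18.998
    = 96.088 + 17.136 + 18.998 = 132.222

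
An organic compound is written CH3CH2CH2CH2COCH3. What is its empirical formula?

Element totals:
  C: 6
  H: 12
  O: 1
Molecular formula: C6H12O.
gcd of subscripts (6, 12, 1) = 1, so the empirical formula equals the molecular formula.

C6H12O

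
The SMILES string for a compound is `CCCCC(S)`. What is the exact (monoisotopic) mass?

104.0660

Atom tally by fragment:
  CH3 → C:1 H:3
  CH2 → C:1 H:2
  CH2 → C:1 H:2
  CH2 → C:1 H:2
  CH2SH → C:1 H:3 S:1
Element totals:
  C: 5
  H: 12
  S: 1
Molecular formula: C5H12S.
  M = 5(12.0) + 12(1.007825) + 31.972071
    = 60.000000 + 12.093900 + 31.972071 = 104.065971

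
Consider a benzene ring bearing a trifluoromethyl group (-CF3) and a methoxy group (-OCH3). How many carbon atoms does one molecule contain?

Atom tally by fragment:
  benzene ring core → C:6 H:6
  (− 2 ring H displaced by substituents)
  + CF3 → C:1 F:3
  + OCH3 → C:1 H:3 O:1
Element totals:
  C: 8
  H: 7
  F: 3
  O: 1

8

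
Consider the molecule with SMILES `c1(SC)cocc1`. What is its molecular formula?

C5H6OS

Atom tally by fragment:
  furan ring core → C:4 H:4 O:1
  (− 1 ring H displaced by substituents)
  + SCH3 → C:1 H:3 S:1
Element totals:
  C: 5
  H: 6
  O: 1
  S: 1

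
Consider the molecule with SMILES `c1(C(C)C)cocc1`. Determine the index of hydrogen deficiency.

3

Atom tally by fragment:
  furan ring core → C:4 H:4 O:1
  (− 1 ring H displaced by substituents)
  + CH(CH3)2 → C:3 H:7
Element totals:
  C: 7
  H: 10
  O: 1
Molecular formula: C7H10O.
DoU = (2C + 2 + N − H − X) / 2 = (2·7 + 2 + 0 − 10 − 0) / 2 = 3.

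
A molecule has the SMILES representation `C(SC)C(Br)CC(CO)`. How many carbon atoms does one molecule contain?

Atom tally by fragment:
  CH3SCH2 → C:2 H:5 S:1
  CH(Br) → C:1 H:1 Br:1
  CH2 → C:1 H:2
  CH2CH2OH → C:2 H:5 O:1
Element totals:
  C: 6
  H: 13
  Br: 1
  O: 1
  S: 1

6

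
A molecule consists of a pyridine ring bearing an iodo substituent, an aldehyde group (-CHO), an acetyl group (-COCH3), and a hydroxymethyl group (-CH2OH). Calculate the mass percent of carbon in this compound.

35.43%

Atom tally by fragment:
  pyridine ring core → C:5 H:5 N:1
  (− 4 ring H displaced by substituents)
  + I → I:1
  + CHO → C:1 H:1 O:1
  + COCH3 → C:2 H:3 O:1
  + CH2OH → C:1 H:3 O:1
Element totals:
  C: 9
  H: 8
  I: 1
  N: 1
  O: 3
Molecular formula: C9H8INO3.
Molar mass = 305.071 g/mol.
Mass from C: 9 × 12.011 = 108.099 g/mol.
%C = 108.099 / 305.071 × 100 = 35.43%.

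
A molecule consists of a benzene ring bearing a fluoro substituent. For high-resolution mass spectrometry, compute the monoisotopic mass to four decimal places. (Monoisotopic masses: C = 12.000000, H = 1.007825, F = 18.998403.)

Atom tally by fragment:
  benzene ring core → C:6 H:6
  (− 1 ring H displaced by substituents)
  + F → F:1
Element totals:
  C: 6
  H: 5
  F: 1
Molecular formula: C6H5F.
  M = 6(12.0) + 5(1.007825) + 18.998403
    = 72.000000 + 5.039125 + 18.998403 = 96.037528

96.0375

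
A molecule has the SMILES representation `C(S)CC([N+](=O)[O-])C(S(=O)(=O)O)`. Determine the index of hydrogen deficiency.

1

Atom tally by fragment:
  HSCH2 → C:1 H:3 S:1
  CH2 → C:1 H:2
  CH(NO2) → C:1 H:1 N:1 O:2
  CH2SO3H → C:1 H:3 S:1 O:3
Element totals:
  C: 4
  H: 9
  N: 1
  O: 5
  S: 2
Molecular formula: C4H9NO5S2.
DoU = (2C + 2 + N − H − X) / 2 = (2·4 + 2 + 1 − 9 − 0) / 2 = 1.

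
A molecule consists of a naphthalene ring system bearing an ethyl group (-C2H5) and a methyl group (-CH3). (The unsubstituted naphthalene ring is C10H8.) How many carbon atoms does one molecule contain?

13

Atom tally by fragment:
  naphthalene ring system core → C:10 H:8
  (− 2 ring H displaced by substituents)
  + C2H5 → C:2 H:5
  + CH3 → C:1 H:3
Element totals:
  C: 13
  H: 14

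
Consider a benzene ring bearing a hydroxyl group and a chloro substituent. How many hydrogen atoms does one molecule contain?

Atom tally by fragment:
  benzene ring core → C:6 H:6
  (− 2 ring H displaced by substituents)
  + OH → O:1 H:1
  + Cl → Cl:1
Element totals:
  C: 6
  H: 5
  Cl: 1
  O: 1

5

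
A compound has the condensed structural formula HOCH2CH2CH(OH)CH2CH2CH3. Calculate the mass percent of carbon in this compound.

60.98%

Element totals:
  C: 6
  H: 14
  O: 2
Molecular formula: C6H14O2.
Molar mass = 118.176 g/mol.
Mass from C: 6 × 12.011 = 72.066 g/mol.
%C = 72.066 / 118.176 × 100 = 60.98%.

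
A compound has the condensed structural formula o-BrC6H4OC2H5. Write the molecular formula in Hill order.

C8H9BrO

Element totals:
  C: 8
  H: 9
  Br: 1
  O: 1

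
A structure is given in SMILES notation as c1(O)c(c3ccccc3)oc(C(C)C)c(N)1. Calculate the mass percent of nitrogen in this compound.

Atom tally by fragment:
  furan ring core → C:4 H:4 O:1
  (− 4 ring H displaced by substituents)
  + OH → O:1 H:1
  + C6H5 → C:6 H:5
  + CH(CH3)2 → C:3 H:7
  + NH2 → N:1 H:2
Element totals:
  C: 13
  H: 15
  N: 1
  O: 2
Molecular formula: C13H15NO2.
Molar mass = 217.268 g/mol.
Mass from N: 1 × 14.007 = 14.007 g/mol.
%N = 14.007 / 217.268 × 100 = 6.45%.

6.45%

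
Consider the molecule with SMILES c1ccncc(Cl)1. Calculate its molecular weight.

113.54 g/mol

Atom tally by fragment:
  pyridine ring core → C:5 H:5 N:1
  (− 1 ring H displaced by substituents)
  + Cl → Cl:1
Element totals:
  C: 5
  H: 4
  Cl: 1
  N: 1
Molecular formula: C5H4ClN.
  M = 5(12.011) + 4(1.008) + 35.45 + 14.007
    = 60.055 + 4.032 + 35.450 + 14.007 = 113.544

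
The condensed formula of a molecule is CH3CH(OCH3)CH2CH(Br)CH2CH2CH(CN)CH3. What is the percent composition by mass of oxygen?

Element totals:
  C: 10
  H: 18
  Br: 1
  N: 1
  O: 1
Molecular formula: C10H18BrNO.
Molar mass = 248.164 g/mol.
Mass from O: 1 × 15.999 = 15.999 g/mol.
%O = 15.999 / 248.164 × 100 = 6.45%.

6.45%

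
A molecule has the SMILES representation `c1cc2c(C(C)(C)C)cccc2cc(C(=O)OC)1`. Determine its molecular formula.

C16H18O2

Atom tally by fragment:
  naphthalene ring system core → C:10 H:8
  (− 2 ring H displaced by substituents)
  + C(CH3)3 → C:4 H:9
  + COOCH3 → C:2 H:3 O:2
Element totals:
  C: 16
  H: 18
  O: 2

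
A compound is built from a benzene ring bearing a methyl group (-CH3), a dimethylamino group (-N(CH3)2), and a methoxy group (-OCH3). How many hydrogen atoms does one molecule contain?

15

Atom tally by fragment:
  benzene ring core → C:6 H:6
  (− 3 ring H displaced by substituents)
  + CH3 → C:1 H:3
  + N(CH3)2 → N:1 C:2 H:6
  + OCH3 → C:1 H:3 O:1
Element totals:
  C: 10
  H: 15
  N: 1
  O: 1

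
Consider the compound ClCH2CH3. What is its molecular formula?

C2H5Cl

Atom tally by fragment:
  ClCH2 → C:1 H:2 Cl:1
  CH3 → C:1 H:3
Element totals:
  C: 2
  H: 5
  Cl: 1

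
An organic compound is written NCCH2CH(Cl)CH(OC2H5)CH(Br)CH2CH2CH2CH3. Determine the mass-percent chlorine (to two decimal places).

11.95%

Atom tally by fragment:
  NCCH2 → C:2 H:2 N:1
  CH(Cl) → C:1 H:1 Cl:1
  CH(OC2H5) → C:3 H:6 O:1
  CH(Br) → C:1 H:1 Br:1
  CH2 → C:1 H:2
  CH2 → C:1 H:2
  CH2 → C:1 H:2
  CH3 → C:1 H:3
Element totals:
  C: 11
  H: 19
  Br: 1
  Cl: 1
  N: 1
  O: 1
Molecular formula: C11H19BrClNO.
Molar mass = 296.633 g/mol.
Mass from Cl: 1 × 35.45 = 35.450 g/mol.
%Cl = 35.450 / 296.633 × 100 = 11.95%.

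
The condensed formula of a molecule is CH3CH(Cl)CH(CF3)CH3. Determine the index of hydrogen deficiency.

Atom tally by fragment:
  CH3 → C:1 H:3
  CH(Cl) → C:1 H:1 Cl:1
  CH(CF3) → C:2 H:1 F:3
  CH3 → C:1 H:3
Element totals:
  C: 5
  H: 8
  Cl: 1
  F: 3
Molecular formula: C5H8ClF3.
DoU = (2C + 2 + N − H − X) / 2 = (2·5 + 2 + 0 − 8 − 4) / 2 = 0.

0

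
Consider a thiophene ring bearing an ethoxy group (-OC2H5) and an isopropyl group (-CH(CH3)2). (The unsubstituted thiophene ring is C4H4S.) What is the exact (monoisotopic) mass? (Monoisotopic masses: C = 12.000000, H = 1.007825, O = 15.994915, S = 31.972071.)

Atom tally by fragment:
  thiophene ring core → C:4 H:4 S:1
  (− 2 ring H displaced by substituents)
  + OC2H5 → C:2 H:5 O:1
  + CH(CH3)2 → C:3 H:7
Element totals:
  C: 9
  H: 14
  O: 1
  S: 1
Molecular formula: C9H14OS.
  M = 9(12.0) + 14(1.007825) + 15.994915 + 31.972071
    = 108.000000 + 14.109550 + 15.994915 + 31.972071 = 170.076536

170.0765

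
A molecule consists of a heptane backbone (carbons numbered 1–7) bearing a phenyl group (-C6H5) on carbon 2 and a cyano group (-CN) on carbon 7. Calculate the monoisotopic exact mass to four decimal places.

201.1517

Atom tally by fragment:
  CH3 → C:1 H:3
  CH(C6H5) → C:7 H:6
  CH2 → C:1 H:2
  CH2 → C:1 H:2
  CH2 → C:1 H:2
  CH2 → C:1 H:2
  CH2CN → C:2 H:2 N:1
Element totals:
  C: 14
  H: 19
  N: 1
Molecular formula: C14H19N.
  M = 14(12.0) + 19(1.007825) + 14.003074
    = 168.000000 + 19.148675 + 14.003074 = 201.151749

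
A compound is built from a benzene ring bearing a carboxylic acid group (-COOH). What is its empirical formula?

C7H6O2

Atom tally by fragment:
  benzene ring core → C:6 H:6
  (− 1 ring H displaced by substituents)
  + COOH → C:1 H:1 O:2
Element totals:
  C: 7
  H: 6
  O: 2
Molecular formula: C7H6O2.
gcd of subscripts (7, 6, 2) = 1, so the empirical formula equals the molecular formula.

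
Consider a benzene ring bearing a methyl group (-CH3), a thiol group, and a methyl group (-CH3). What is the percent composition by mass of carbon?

Atom tally by fragment:
  benzene ring core → C:6 H:6
  (− 3 ring H displaced by substituents)
  + CH3 → C:1 H:3
  + SH → S:1 H:1
  + CH3 → C:1 H:3
Element totals:
  C: 8
  H: 10
  S: 1
Molecular formula: C8H10S.
Molar mass = 138.228 g/mol.
Mass from C: 8 × 12.011 = 96.088 g/mol.
%C = 96.088 / 138.228 × 100 = 69.51%.

69.51%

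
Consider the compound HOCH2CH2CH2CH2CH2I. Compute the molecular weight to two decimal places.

Atom tally by fragment:
  HOCH2CH2 → C:2 H:5 O:1
  CH2 → C:1 H:2
  CH2 → C:1 H:2
  CH2I → C:1 H:2 I:1
Element totals:
  C: 5
  H: 11
  I: 1
  O: 1
Molecular formula: C5H11IO.
  M = 5(12.011) + 11(1.008) + 126.904 + 15.999
    = 60.055 + 11.088 + 126.904 + 15.999 = 214.046

214.05 g/mol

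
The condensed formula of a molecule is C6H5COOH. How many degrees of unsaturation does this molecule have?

Element totals:
  C: 7
  H: 6
  O: 2
Molecular formula: C7H6O2.
DoU = (2C + 2 + N − H − X) / 2 = (2·7 + 2 + 0 − 6 − 0) / 2 = 5.

5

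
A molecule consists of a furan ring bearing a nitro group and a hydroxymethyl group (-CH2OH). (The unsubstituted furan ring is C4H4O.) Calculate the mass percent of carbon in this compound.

Atom tally by fragment:
  furan ring core → C:4 H:4 O:1
  (− 2 ring H displaced by substituents)
  + NO2 → N:1 O:2
  + CH2OH → C:1 H:3 O:1
Element totals:
  C: 5
  H: 5
  N: 1
  O: 4
Molecular formula: C5H5NO4.
Molar mass = 143.098 g/mol.
Mass from C: 5 × 12.011 = 60.055 g/mol.
%C = 60.055 / 143.098 × 100 = 41.97%.

41.97%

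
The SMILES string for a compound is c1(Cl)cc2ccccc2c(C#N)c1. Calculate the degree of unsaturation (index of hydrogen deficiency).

9

Atom tally by fragment:
  naphthalene ring system core → C:10 H:8
  (− 2 ring H displaced by substituents)
  + Cl → Cl:1
  + CN → C:1 N:1
Element totals:
  C: 11
  H: 6
  Cl: 1
  N: 1
Molecular formula: C11H6ClN.
DoU = (2C + 2 + N − H − X) / 2 = (2·11 + 2 + 1 − 6 − 1) / 2 = 9.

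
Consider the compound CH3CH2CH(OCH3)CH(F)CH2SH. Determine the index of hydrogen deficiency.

Atom tally by fragment:
  CH3 → C:1 H:3
  CH2 → C:1 H:2
  CH(OCH3) → C:2 H:4 O:1
  CH(F) → C:1 H:1 F:1
  CH2SH → C:1 H:3 S:1
Element totals:
  C: 6
  H: 13
  F: 1
  O: 1
  S: 1
Molecular formula: C6H13FOS.
DoU = (2C + 2 + N − H − X) / 2 = (2·6 + 2 + 0 − 13 − 1) / 2 = 0.

0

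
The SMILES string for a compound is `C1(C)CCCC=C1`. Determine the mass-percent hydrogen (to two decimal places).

Atom tally by fragment:
  cyclohexene ring core → C:6 H:10
  (− 1 ring H displaced by substituents)
  + CH3 → C:1 H:3
Element totals:
  C: 7
  H: 12
Molecular formula: C7H12.
Molar mass = 96.173 g/mol.
Mass from H: 12 × 1.008 = 12.096 g/mol.
%H = 12.096 / 96.173 × 100 = 12.58%.

12.58%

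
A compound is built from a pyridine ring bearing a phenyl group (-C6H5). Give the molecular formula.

Atom tally by fragment:
  pyridine ring core → C:5 H:5 N:1
  (− 1 ring H displaced by substituents)
  + C6H5 → C:6 H:5
Element totals:
  C: 11
  H: 9
  N: 1

C11H9N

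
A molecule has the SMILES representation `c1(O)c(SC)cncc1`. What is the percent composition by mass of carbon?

Atom tally by fragment:
  pyridine ring core → C:5 H:5 N:1
  (− 2 ring H displaced by substituents)
  + OH → O:1 H:1
  + SCH3 → C:1 H:3 S:1
Element totals:
  C: 6
  H: 7
  N: 1
  O: 1
  S: 1
Molecular formula: C6H7NOS.
Molar mass = 141.188 g/mol.
Mass from C: 6 × 12.011 = 72.066 g/mol.
%C = 72.066 / 141.188 × 100 = 51.04%.

51.04%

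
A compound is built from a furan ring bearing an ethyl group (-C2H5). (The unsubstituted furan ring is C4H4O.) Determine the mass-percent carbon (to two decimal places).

74.97%

Atom tally by fragment:
  furan ring core → C:4 H:4 O:1
  (− 1 ring H displaced by substituents)
  + C2H5 → C:2 H:5
Element totals:
  C: 6
  H: 8
  O: 1
Molecular formula: C6H8O.
Molar mass = 96.129 g/mol.
Mass from C: 6 × 12.011 = 72.066 g/mol.
%C = 72.066 / 96.129 × 100 = 74.97%.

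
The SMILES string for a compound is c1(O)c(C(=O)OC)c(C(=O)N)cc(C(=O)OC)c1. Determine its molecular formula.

C11H11NO6

Atom tally by fragment:
  benzene ring core → C:6 H:6
  (− 4 ring H displaced by substituents)
  + OH → O:1 H:1
  + COOCH3 → C:2 H:3 O:2
  + CONH2 → C:1 H:2 O:1 N:1
  + COOCH3 → C:2 H:3 O:2
Element totals:
  C: 11
  H: 11
  N: 1
  O: 6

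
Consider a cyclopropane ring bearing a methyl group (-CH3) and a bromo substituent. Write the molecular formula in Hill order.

Atom tally by fragment:
  cyclopropane ring core → C:3 H:6
  (− 2 ring H displaced by substituents)
  + CH3 → C:1 H:3
  + Br → Br:1
Element totals:
  C: 4
  H: 7
  Br: 1

C4H7Br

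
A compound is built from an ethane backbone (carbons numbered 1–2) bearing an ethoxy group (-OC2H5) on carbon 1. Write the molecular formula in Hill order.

Atom tally by fragment:
  C2H5OCH2 → C:3 H:7 O:1
  CH3 → C:1 H:3
Element totals:
  C: 4
  H: 10
  O: 1

C4H10O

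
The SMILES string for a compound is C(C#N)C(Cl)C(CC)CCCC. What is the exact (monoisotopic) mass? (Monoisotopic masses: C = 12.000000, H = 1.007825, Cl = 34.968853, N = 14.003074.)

187.1128

Atom tally by fragment:
  NCCH2 → C:2 H:2 N:1
  CH(Cl) → C:1 H:1 Cl:1
  CH(C2H5) → C:3 H:6
  CH2 → C:1 H:2
  CH2 → C:1 H:2
  CH2 → C:1 H:2
  CH3 → C:1 H:3
Element totals:
  C: 10
  H: 18
  Cl: 1
  N: 1
Molecular formula: C10H18ClN.
  M = 10(12.0) + 18(1.007825) + 34.968853 + 14.003074
    = 120.000000 + 18.140850 + 34.968853 + 14.003074 = 187.112777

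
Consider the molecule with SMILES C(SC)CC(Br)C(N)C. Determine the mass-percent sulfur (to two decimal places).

Atom tally by fragment:
  CH3SCH2 → C:2 H:5 S:1
  CH2 → C:1 H:2
  CH(Br) → C:1 H:1 Br:1
  CH(NH2) → C:1 H:3 N:1
  CH3 → C:1 H:3
Element totals:
  C: 6
  H: 14
  Br: 1
  N: 1
  S: 1
Molecular formula: C6H14BrNS.
Molar mass = 212.149 g/mol.
Mass from S: 1 × 32.06 = 32.060 g/mol.
%S = 32.060 / 212.149 × 100 = 15.11%.

15.11%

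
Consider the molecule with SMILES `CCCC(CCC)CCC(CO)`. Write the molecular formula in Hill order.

C11H24O

Atom tally by fragment:
  CH3 → C:1 H:3
  CH2 → C:1 H:2
  CH2 → C:1 H:2
  CH(CH2CH2CH3) → C:4 H:8
  CH2 → C:1 H:2
  CH2 → C:1 H:2
  CH2CH2OH → C:2 H:5 O:1
Element totals:
  C: 11
  H: 24
  O: 1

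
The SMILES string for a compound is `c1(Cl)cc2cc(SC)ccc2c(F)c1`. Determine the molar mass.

Atom tally by fragment:
  naphthalene ring system core → C:10 H:8
  (− 3 ring H displaced by substituents)
  + Cl → Cl:1
  + SCH3 → C:1 H:3 S:1
  + F → F:1
Element totals:
  C: 11
  H: 8
  Cl: 1
  F: 1
  S: 1
Molecular formula: C11H8ClFS.
  M = 11(12.011) + 8(1.008) + 35.45 + 18.998 + 32.06
    = 132.121 + 8.064 + 35.450 + 18.998 + 32.060 = 226.693

226.69 g/mol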